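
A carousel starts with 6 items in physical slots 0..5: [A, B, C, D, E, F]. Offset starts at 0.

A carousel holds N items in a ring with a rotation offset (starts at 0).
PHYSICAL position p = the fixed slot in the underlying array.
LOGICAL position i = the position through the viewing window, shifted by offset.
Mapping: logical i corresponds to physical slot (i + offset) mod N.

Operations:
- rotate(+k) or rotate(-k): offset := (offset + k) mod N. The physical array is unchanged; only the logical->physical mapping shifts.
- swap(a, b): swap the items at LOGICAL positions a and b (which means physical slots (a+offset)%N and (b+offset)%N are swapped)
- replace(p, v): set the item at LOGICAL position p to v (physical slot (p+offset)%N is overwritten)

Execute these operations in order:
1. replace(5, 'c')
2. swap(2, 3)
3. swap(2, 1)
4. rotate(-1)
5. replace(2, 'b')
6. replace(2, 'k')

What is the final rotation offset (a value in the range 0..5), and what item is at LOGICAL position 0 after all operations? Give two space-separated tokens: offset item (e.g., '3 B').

After op 1 (replace(5, 'c')): offset=0, physical=[A,B,C,D,E,c], logical=[A,B,C,D,E,c]
After op 2 (swap(2, 3)): offset=0, physical=[A,B,D,C,E,c], logical=[A,B,D,C,E,c]
After op 3 (swap(2, 1)): offset=0, physical=[A,D,B,C,E,c], logical=[A,D,B,C,E,c]
After op 4 (rotate(-1)): offset=5, physical=[A,D,B,C,E,c], logical=[c,A,D,B,C,E]
After op 5 (replace(2, 'b')): offset=5, physical=[A,b,B,C,E,c], logical=[c,A,b,B,C,E]
After op 6 (replace(2, 'k')): offset=5, physical=[A,k,B,C,E,c], logical=[c,A,k,B,C,E]

Answer: 5 c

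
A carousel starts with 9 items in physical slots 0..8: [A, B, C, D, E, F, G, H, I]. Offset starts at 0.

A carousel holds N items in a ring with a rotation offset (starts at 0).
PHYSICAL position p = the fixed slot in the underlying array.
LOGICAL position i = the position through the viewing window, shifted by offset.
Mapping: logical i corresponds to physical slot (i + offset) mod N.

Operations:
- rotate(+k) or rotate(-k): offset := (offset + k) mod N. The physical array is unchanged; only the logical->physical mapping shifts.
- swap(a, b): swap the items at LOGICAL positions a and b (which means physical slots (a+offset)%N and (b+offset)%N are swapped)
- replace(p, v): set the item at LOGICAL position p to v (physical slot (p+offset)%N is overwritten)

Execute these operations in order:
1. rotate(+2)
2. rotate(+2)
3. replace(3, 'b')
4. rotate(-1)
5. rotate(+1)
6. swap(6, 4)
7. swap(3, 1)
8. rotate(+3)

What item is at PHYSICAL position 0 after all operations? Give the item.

Answer: A

Derivation:
After op 1 (rotate(+2)): offset=2, physical=[A,B,C,D,E,F,G,H,I], logical=[C,D,E,F,G,H,I,A,B]
After op 2 (rotate(+2)): offset=4, physical=[A,B,C,D,E,F,G,H,I], logical=[E,F,G,H,I,A,B,C,D]
After op 3 (replace(3, 'b')): offset=4, physical=[A,B,C,D,E,F,G,b,I], logical=[E,F,G,b,I,A,B,C,D]
After op 4 (rotate(-1)): offset=3, physical=[A,B,C,D,E,F,G,b,I], logical=[D,E,F,G,b,I,A,B,C]
After op 5 (rotate(+1)): offset=4, physical=[A,B,C,D,E,F,G,b,I], logical=[E,F,G,b,I,A,B,C,D]
After op 6 (swap(6, 4)): offset=4, physical=[A,I,C,D,E,F,G,b,B], logical=[E,F,G,b,B,A,I,C,D]
After op 7 (swap(3, 1)): offset=4, physical=[A,I,C,D,E,b,G,F,B], logical=[E,b,G,F,B,A,I,C,D]
After op 8 (rotate(+3)): offset=7, physical=[A,I,C,D,E,b,G,F,B], logical=[F,B,A,I,C,D,E,b,G]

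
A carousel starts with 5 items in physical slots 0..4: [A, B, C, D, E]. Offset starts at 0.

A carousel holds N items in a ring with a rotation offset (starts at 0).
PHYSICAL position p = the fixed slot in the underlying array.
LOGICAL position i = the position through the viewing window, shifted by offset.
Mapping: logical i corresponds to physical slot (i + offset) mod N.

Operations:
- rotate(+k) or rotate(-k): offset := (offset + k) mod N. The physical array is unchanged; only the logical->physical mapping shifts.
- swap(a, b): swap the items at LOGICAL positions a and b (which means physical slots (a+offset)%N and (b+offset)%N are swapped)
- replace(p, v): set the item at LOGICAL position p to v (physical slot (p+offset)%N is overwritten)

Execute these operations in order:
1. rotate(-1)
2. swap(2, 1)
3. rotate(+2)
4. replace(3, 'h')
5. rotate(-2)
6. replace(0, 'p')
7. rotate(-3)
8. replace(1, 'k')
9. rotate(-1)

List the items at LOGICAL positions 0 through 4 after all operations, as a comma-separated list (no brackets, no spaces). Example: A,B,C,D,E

After op 1 (rotate(-1)): offset=4, physical=[A,B,C,D,E], logical=[E,A,B,C,D]
After op 2 (swap(2, 1)): offset=4, physical=[B,A,C,D,E], logical=[E,B,A,C,D]
After op 3 (rotate(+2)): offset=1, physical=[B,A,C,D,E], logical=[A,C,D,E,B]
After op 4 (replace(3, 'h')): offset=1, physical=[B,A,C,D,h], logical=[A,C,D,h,B]
After op 5 (rotate(-2)): offset=4, physical=[B,A,C,D,h], logical=[h,B,A,C,D]
After op 6 (replace(0, 'p')): offset=4, physical=[B,A,C,D,p], logical=[p,B,A,C,D]
After op 7 (rotate(-3)): offset=1, physical=[B,A,C,D,p], logical=[A,C,D,p,B]
After op 8 (replace(1, 'k')): offset=1, physical=[B,A,k,D,p], logical=[A,k,D,p,B]
After op 9 (rotate(-1)): offset=0, physical=[B,A,k,D,p], logical=[B,A,k,D,p]

Answer: B,A,k,D,p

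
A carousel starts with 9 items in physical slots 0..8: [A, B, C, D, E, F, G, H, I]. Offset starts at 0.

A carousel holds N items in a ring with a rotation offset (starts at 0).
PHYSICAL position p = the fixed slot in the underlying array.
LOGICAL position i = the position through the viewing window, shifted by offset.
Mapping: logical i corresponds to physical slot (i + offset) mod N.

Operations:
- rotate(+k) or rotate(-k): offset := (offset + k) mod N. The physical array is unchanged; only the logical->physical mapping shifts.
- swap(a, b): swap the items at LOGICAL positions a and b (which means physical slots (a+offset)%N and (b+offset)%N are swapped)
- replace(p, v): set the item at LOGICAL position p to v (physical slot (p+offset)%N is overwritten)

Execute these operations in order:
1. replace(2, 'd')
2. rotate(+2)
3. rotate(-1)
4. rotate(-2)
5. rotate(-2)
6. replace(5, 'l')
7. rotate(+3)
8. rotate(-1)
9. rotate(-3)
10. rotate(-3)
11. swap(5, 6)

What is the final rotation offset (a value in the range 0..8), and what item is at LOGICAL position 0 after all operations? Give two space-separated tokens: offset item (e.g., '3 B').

After op 1 (replace(2, 'd')): offset=0, physical=[A,B,d,D,E,F,G,H,I], logical=[A,B,d,D,E,F,G,H,I]
After op 2 (rotate(+2)): offset=2, physical=[A,B,d,D,E,F,G,H,I], logical=[d,D,E,F,G,H,I,A,B]
After op 3 (rotate(-1)): offset=1, physical=[A,B,d,D,E,F,G,H,I], logical=[B,d,D,E,F,G,H,I,A]
After op 4 (rotate(-2)): offset=8, physical=[A,B,d,D,E,F,G,H,I], logical=[I,A,B,d,D,E,F,G,H]
After op 5 (rotate(-2)): offset=6, physical=[A,B,d,D,E,F,G,H,I], logical=[G,H,I,A,B,d,D,E,F]
After op 6 (replace(5, 'l')): offset=6, physical=[A,B,l,D,E,F,G,H,I], logical=[G,H,I,A,B,l,D,E,F]
After op 7 (rotate(+3)): offset=0, physical=[A,B,l,D,E,F,G,H,I], logical=[A,B,l,D,E,F,G,H,I]
After op 8 (rotate(-1)): offset=8, physical=[A,B,l,D,E,F,G,H,I], logical=[I,A,B,l,D,E,F,G,H]
After op 9 (rotate(-3)): offset=5, physical=[A,B,l,D,E,F,G,H,I], logical=[F,G,H,I,A,B,l,D,E]
After op 10 (rotate(-3)): offset=2, physical=[A,B,l,D,E,F,G,H,I], logical=[l,D,E,F,G,H,I,A,B]
After op 11 (swap(5, 6)): offset=2, physical=[A,B,l,D,E,F,G,I,H], logical=[l,D,E,F,G,I,H,A,B]

Answer: 2 l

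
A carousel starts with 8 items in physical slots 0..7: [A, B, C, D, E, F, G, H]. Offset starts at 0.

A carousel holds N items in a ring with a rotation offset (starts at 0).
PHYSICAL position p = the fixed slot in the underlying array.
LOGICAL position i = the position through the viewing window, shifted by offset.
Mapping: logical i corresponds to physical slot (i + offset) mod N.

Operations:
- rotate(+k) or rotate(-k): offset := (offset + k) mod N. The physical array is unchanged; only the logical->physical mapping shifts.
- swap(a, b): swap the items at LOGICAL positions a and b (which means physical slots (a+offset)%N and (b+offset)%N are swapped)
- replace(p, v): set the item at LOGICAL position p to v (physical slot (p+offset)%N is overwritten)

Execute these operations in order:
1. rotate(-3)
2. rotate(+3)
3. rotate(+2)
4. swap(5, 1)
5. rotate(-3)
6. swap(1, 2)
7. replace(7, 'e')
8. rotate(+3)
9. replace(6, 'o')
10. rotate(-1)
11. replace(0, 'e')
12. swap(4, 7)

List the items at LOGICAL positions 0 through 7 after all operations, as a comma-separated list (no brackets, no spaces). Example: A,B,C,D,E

After op 1 (rotate(-3)): offset=5, physical=[A,B,C,D,E,F,G,H], logical=[F,G,H,A,B,C,D,E]
After op 2 (rotate(+3)): offset=0, physical=[A,B,C,D,E,F,G,H], logical=[A,B,C,D,E,F,G,H]
After op 3 (rotate(+2)): offset=2, physical=[A,B,C,D,E,F,G,H], logical=[C,D,E,F,G,H,A,B]
After op 4 (swap(5, 1)): offset=2, physical=[A,B,C,H,E,F,G,D], logical=[C,H,E,F,G,D,A,B]
After op 5 (rotate(-3)): offset=7, physical=[A,B,C,H,E,F,G,D], logical=[D,A,B,C,H,E,F,G]
After op 6 (swap(1, 2)): offset=7, physical=[B,A,C,H,E,F,G,D], logical=[D,B,A,C,H,E,F,G]
After op 7 (replace(7, 'e')): offset=7, physical=[B,A,C,H,E,F,e,D], logical=[D,B,A,C,H,E,F,e]
After op 8 (rotate(+3)): offset=2, physical=[B,A,C,H,E,F,e,D], logical=[C,H,E,F,e,D,B,A]
After op 9 (replace(6, 'o')): offset=2, physical=[o,A,C,H,E,F,e,D], logical=[C,H,E,F,e,D,o,A]
After op 10 (rotate(-1)): offset=1, physical=[o,A,C,H,E,F,e,D], logical=[A,C,H,E,F,e,D,o]
After op 11 (replace(0, 'e')): offset=1, physical=[o,e,C,H,E,F,e,D], logical=[e,C,H,E,F,e,D,o]
After op 12 (swap(4, 7)): offset=1, physical=[F,e,C,H,E,o,e,D], logical=[e,C,H,E,o,e,D,F]

Answer: e,C,H,E,o,e,D,F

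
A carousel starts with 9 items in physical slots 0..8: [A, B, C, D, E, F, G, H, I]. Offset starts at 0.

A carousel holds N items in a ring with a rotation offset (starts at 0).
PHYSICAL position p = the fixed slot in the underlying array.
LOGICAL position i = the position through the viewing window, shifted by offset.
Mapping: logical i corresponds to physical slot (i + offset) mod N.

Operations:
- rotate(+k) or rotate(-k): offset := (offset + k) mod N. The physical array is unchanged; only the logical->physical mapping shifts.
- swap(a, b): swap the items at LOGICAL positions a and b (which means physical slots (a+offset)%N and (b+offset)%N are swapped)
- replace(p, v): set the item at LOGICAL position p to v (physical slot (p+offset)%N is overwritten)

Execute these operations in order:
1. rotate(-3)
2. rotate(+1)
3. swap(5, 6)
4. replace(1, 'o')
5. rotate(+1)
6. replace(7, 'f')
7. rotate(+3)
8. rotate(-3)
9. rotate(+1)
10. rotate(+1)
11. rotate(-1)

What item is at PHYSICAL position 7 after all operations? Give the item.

Answer: H

Derivation:
After op 1 (rotate(-3)): offset=6, physical=[A,B,C,D,E,F,G,H,I], logical=[G,H,I,A,B,C,D,E,F]
After op 2 (rotate(+1)): offset=7, physical=[A,B,C,D,E,F,G,H,I], logical=[H,I,A,B,C,D,E,F,G]
After op 3 (swap(5, 6)): offset=7, physical=[A,B,C,E,D,F,G,H,I], logical=[H,I,A,B,C,E,D,F,G]
After op 4 (replace(1, 'o')): offset=7, physical=[A,B,C,E,D,F,G,H,o], logical=[H,o,A,B,C,E,D,F,G]
After op 5 (rotate(+1)): offset=8, physical=[A,B,C,E,D,F,G,H,o], logical=[o,A,B,C,E,D,F,G,H]
After op 6 (replace(7, 'f')): offset=8, physical=[A,B,C,E,D,F,f,H,o], logical=[o,A,B,C,E,D,F,f,H]
After op 7 (rotate(+3)): offset=2, physical=[A,B,C,E,D,F,f,H,o], logical=[C,E,D,F,f,H,o,A,B]
After op 8 (rotate(-3)): offset=8, physical=[A,B,C,E,D,F,f,H,o], logical=[o,A,B,C,E,D,F,f,H]
After op 9 (rotate(+1)): offset=0, physical=[A,B,C,E,D,F,f,H,o], logical=[A,B,C,E,D,F,f,H,o]
After op 10 (rotate(+1)): offset=1, physical=[A,B,C,E,D,F,f,H,o], logical=[B,C,E,D,F,f,H,o,A]
After op 11 (rotate(-1)): offset=0, physical=[A,B,C,E,D,F,f,H,o], logical=[A,B,C,E,D,F,f,H,o]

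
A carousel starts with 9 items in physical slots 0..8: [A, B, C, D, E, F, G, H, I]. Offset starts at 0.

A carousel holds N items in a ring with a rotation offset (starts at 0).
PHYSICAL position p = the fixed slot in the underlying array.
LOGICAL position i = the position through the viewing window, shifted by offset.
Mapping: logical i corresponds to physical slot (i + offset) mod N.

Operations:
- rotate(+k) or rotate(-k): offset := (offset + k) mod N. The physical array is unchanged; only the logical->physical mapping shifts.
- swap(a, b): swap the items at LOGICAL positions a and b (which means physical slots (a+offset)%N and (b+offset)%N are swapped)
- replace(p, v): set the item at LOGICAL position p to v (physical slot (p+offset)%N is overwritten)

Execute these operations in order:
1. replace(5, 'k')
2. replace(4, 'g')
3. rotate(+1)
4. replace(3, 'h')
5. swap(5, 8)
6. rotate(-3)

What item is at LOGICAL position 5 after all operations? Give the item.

After op 1 (replace(5, 'k')): offset=0, physical=[A,B,C,D,E,k,G,H,I], logical=[A,B,C,D,E,k,G,H,I]
After op 2 (replace(4, 'g')): offset=0, physical=[A,B,C,D,g,k,G,H,I], logical=[A,B,C,D,g,k,G,H,I]
After op 3 (rotate(+1)): offset=1, physical=[A,B,C,D,g,k,G,H,I], logical=[B,C,D,g,k,G,H,I,A]
After op 4 (replace(3, 'h')): offset=1, physical=[A,B,C,D,h,k,G,H,I], logical=[B,C,D,h,k,G,H,I,A]
After op 5 (swap(5, 8)): offset=1, physical=[G,B,C,D,h,k,A,H,I], logical=[B,C,D,h,k,A,H,I,G]
After op 6 (rotate(-3)): offset=7, physical=[G,B,C,D,h,k,A,H,I], logical=[H,I,G,B,C,D,h,k,A]

Answer: D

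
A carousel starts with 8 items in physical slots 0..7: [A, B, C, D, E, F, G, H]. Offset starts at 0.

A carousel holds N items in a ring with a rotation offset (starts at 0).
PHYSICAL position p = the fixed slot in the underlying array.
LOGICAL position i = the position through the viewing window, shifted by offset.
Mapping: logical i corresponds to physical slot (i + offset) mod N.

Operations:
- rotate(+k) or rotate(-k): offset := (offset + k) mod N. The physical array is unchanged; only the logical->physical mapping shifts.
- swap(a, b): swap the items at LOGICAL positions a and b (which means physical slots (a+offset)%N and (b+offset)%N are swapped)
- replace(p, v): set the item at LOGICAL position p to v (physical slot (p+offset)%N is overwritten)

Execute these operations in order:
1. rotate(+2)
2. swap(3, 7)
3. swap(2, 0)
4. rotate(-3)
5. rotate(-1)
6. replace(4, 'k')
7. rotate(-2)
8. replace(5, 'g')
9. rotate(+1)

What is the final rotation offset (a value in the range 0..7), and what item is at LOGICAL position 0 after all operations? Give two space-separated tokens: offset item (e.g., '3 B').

After op 1 (rotate(+2)): offset=2, physical=[A,B,C,D,E,F,G,H], logical=[C,D,E,F,G,H,A,B]
After op 2 (swap(3, 7)): offset=2, physical=[A,F,C,D,E,B,G,H], logical=[C,D,E,B,G,H,A,F]
After op 3 (swap(2, 0)): offset=2, physical=[A,F,E,D,C,B,G,H], logical=[E,D,C,B,G,H,A,F]
After op 4 (rotate(-3)): offset=7, physical=[A,F,E,D,C,B,G,H], logical=[H,A,F,E,D,C,B,G]
After op 5 (rotate(-1)): offset=6, physical=[A,F,E,D,C,B,G,H], logical=[G,H,A,F,E,D,C,B]
After op 6 (replace(4, 'k')): offset=6, physical=[A,F,k,D,C,B,G,H], logical=[G,H,A,F,k,D,C,B]
After op 7 (rotate(-2)): offset=4, physical=[A,F,k,D,C,B,G,H], logical=[C,B,G,H,A,F,k,D]
After op 8 (replace(5, 'g')): offset=4, physical=[A,g,k,D,C,B,G,H], logical=[C,B,G,H,A,g,k,D]
After op 9 (rotate(+1)): offset=5, physical=[A,g,k,D,C,B,G,H], logical=[B,G,H,A,g,k,D,C]

Answer: 5 B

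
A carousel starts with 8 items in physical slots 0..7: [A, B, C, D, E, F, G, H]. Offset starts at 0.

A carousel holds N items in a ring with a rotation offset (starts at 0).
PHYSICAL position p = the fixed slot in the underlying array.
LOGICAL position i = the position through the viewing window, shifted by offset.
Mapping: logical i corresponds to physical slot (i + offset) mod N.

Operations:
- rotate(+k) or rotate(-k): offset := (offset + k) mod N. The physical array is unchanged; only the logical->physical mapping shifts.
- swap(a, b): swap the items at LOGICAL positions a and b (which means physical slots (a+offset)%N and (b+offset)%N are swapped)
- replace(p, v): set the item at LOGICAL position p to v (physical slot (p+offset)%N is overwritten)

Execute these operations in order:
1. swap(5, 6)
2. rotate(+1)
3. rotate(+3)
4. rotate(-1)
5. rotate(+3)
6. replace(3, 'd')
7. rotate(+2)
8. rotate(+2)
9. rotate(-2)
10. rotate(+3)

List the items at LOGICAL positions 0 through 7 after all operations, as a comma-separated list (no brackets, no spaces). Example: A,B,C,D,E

After op 1 (swap(5, 6)): offset=0, physical=[A,B,C,D,E,G,F,H], logical=[A,B,C,D,E,G,F,H]
After op 2 (rotate(+1)): offset=1, physical=[A,B,C,D,E,G,F,H], logical=[B,C,D,E,G,F,H,A]
After op 3 (rotate(+3)): offset=4, physical=[A,B,C,D,E,G,F,H], logical=[E,G,F,H,A,B,C,D]
After op 4 (rotate(-1)): offset=3, physical=[A,B,C,D,E,G,F,H], logical=[D,E,G,F,H,A,B,C]
After op 5 (rotate(+3)): offset=6, physical=[A,B,C,D,E,G,F,H], logical=[F,H,A,B,C,D,E,G]
After op 6 (replace(3, 'd')): offset=6, physical=[A,d,C,D,E,G,F,H], logical=[F,H,A,d,C,D,E,G]
After op 7 (rotate(+2)): offset=0, physical=[A,d,C,D,E,G,F,H], logical=[A,d,C,D,E,G,F,H]
After op 8 (rotate(+2)): offset=2, physical=[A,d,C,D,E,G,F,H], logical=[C,D,E,G,F,H,A,d]
After op 9 (rotate(-2)): offset=0, physical=[A,d,C,D,E,G,F,H], logical=[A,d,C,D,E,G,F,H]
After op 10 (rotate(+3)): offset=3, physical=[A,d,C,D,E,G,F,H], logical=[D,E,G,F,H,A,d,C]

Answer: D,E,G,F,H,A,d,C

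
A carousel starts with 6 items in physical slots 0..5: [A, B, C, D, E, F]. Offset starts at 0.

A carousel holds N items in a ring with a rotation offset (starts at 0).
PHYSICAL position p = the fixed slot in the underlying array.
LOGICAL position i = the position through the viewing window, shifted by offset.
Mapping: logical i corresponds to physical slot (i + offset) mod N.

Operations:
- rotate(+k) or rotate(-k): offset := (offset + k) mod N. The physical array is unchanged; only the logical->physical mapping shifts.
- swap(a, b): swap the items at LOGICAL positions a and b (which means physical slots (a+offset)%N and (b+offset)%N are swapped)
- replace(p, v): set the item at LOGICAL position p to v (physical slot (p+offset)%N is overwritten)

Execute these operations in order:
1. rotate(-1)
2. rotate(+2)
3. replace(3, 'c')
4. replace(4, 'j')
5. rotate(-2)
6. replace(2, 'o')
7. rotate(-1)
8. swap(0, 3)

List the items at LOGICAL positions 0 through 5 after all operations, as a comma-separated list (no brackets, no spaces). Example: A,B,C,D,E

After op 1 (rotate(-1)): offset=5, physical=[A,B,C,D,E,F], logical=[F,A,B,C,D,E]
After op 2 (rotate(+2)): offset=1, physical=[A,B,C,D,E,F], logical=[B,C,D,E,F,A]
After op 3 (replace(3, 'c')): offset=1, physical=[A,B,C,D,c,F], logical=[B,C,D,c,F,A]
After op 4 (replace(4, 'j')): offset=1, physical=[A,B,C,D,c,j], logical=[B,C,D,c,j,A]
After op 5 (rotate(-2)): offset=5, physical=[A,B,C,D,c,j], logical=[j,A,B,C,D,c]
After op 6 (replace(2, 'o')): offset=5, physical=[A,o,C,D,c,j], logical=[j,A,o,C,D,c]
After op 7 (rotate(-1)): offset=4, physical=[A,o,C,D,c,j], logical=[c,j,A,o,C,D]
After op 8 (swap(0, 3)): offset=4, physical=[A,c,C,D,o,j], logical=[o,j,A,c,C,D]

Answer: o,j,A,c,C,D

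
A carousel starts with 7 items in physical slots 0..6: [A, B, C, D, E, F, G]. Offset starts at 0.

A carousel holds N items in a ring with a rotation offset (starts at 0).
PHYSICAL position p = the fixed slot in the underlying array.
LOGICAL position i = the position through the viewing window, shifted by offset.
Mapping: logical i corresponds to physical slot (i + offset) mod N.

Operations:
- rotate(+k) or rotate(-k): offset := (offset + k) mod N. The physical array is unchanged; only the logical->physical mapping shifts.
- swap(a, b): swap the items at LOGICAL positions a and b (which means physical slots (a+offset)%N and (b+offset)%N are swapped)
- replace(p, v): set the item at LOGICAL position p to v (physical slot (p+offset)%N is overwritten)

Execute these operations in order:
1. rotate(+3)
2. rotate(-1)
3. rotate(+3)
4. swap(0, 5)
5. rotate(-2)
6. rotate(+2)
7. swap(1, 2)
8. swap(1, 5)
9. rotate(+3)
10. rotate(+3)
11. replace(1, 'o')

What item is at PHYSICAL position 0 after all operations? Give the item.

Answer: G

Derivation:
After op 1 (rotate(+3)): offset=3, physical=[A,B,C,D,E,F,G], logical=[D,E,F,G,A,B,C]
After op 2 (rotate(-1)): offset=2, physical=[A,B,C,D,E,F,G], logical=[C,D,E,F,G,A,B]
After op 3 (rotate(+3)): offset=5, physical=[A,B,C,D,E,F,G], logical=[F,G,A,B,C,D,E]
After op 4 (swap(0, 5)): offset=5, physical=[A,B,C,F,E,D,G], logical=[D,G,A,B,C,F,E]
After op 5 (rotate(-2)): offset=3, physical=[A,B,C,F,E,D,G], logical=[F,E,D,G,A,B,C]
After op 6 (rotate(+2)): offset=5, physical=[A,B,C,F,E,D,G], logical=[D,G,A,B,C,F,E]
After op 7 (swap(1, 2)): offset=5, physical=[G,B,C,F,E,D,A], logical=[D,A,G,B,C,F,E]
After op 8 (swap(1, 5)): offset=5, physical=[G,B,C,A,E,D,F], logical=[D,F,G,B,C,A,E]
After op 9 (rotate(+3)): offset=1, physical=[G,B,C,A,E,D,F], logical=[B,C,A,E,D,F,G]
After op 10 (rotate(+3)): offset=4, physical=[G,B,C,A,E,D,F], logical=[E,D,F,G,B,C,A]
After op 11 (replace(1, 'o')): offset=4, physical=[G,B,C,A,E,o,F], logical=[E,o,F,G,B,C,A]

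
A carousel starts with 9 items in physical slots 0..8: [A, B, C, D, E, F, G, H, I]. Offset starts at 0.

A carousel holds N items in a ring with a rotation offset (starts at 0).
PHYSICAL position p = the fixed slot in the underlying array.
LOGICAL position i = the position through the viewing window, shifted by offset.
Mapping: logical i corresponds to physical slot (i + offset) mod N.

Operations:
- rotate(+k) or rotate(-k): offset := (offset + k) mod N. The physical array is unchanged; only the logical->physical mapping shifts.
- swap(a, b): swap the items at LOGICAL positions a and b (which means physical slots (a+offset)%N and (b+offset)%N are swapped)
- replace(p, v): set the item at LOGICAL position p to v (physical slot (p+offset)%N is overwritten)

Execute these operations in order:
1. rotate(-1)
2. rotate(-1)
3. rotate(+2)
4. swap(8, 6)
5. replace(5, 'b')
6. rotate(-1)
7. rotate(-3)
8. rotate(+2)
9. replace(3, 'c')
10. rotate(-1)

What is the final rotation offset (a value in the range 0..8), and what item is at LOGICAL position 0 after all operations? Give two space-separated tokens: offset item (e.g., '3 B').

Answer: 6 I

Derivation:
After op 1 (rotate(-1)): offset=8, physical=[A,B,C,D,E,F,G,H,I], logical=[I,A,B,C,D,E,F,G,H]
After op 2 (rotate(-1)): offset=7, physical=[A,B,C,D,E,F,G,H,I], logical=[H,I,A,B,C,D,E,F,G]
After op 3 (rotate(+2)): offset=0, physical=[A,B,C,D,E,F,G,H,I], logical=[A,B,C,D,E,F,G,H,I]
After op 4 (swap(8, 6)): offset=0, physical=[A,B,C,D,E,F,I,H,G], logical=[A,B,C,D,E,F,I,H,G]
After op 5 (replace(5, 'b')): offset=0, physical=[A,B,C,D,E,b,I,H,G], logical=[A,B,C,D,E,b,I,H,G]
After op 6 (rotate(-1)): offset=8, physical=[A,B,C,D,E,b,I,H,G], logical=[G,A,B,C,D,E,b,I,H]
After op 7 (rotate(-3)): offset=5, physical=[A,B,C,D,E,b,I,H,G], logical=[b,I,H,G,A,B,C,D,E]
After op 8 (rotate(+2)): offset=7, physical=[A,B,C,D,E,b,I,H,G], logical=[H,G,A,B,C,D,E,b,I]
After op 9 (replace(3, 'c')): offset=7, physical=[A,c,C,D,E,b,I,H,G], logical=[H,G,A,c,C,D,E,b,I]
After op 10 (rotate(-1)): offset=6, physical=[A,c,C,D,E,b,I,H,G], logical=[I,H,G,A,c,C,D,E,b]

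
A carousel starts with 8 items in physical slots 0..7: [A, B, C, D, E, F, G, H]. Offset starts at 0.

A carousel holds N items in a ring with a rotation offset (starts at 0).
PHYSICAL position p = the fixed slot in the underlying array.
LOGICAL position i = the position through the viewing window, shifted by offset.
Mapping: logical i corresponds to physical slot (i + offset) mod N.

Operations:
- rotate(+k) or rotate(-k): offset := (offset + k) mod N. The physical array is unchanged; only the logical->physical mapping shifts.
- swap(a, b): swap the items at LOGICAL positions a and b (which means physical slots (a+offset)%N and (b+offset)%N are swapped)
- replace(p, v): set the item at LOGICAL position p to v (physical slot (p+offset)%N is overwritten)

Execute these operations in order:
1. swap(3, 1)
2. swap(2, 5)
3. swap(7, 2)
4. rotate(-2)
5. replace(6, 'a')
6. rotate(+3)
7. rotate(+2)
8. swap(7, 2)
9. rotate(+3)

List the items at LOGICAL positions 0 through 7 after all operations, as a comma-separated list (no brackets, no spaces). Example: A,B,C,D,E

Answer: G,F,A,D,C,B,a,H

Derivation:
After op 1 (swap(3, 1)): offset=0, physical=[A,D,C,B,E,F,G,H], logical=[A,D,C,B,E,F,G,H]
After op 2 (swap(2, 5)): offset=0, physical=[A,D,F,B,E,C,G,H], logical=[A,D,F,B,E,C,G,H]
After op 3 (swap(7, 2)): offset=0, physical=[A,D,H,B,E,C,G,F], logical=[A,D,H,B,E,C,G,F]
After op 4 (rotate(-2)): offset=6, physical=[A,D,H,B,E,C,G,F], logical=[G,F,A,D,H,B,E,C]
After op 5 (replace(6, 'a')): offset=6, physical=[A,D,H,B,a,C,G,F], logical=[G,F,A,D,H,B,a,C]
After op 6 (rotate(+3)): offset=1, physical=[A,D,H,B,a,C,G,F], logical=[D,H,B,a,C,G,F,A]
After op 7 (rotate(+2)): offset=3, physical=[A,D,H,B,a,C,G,F], logical=[B,a,C,G,F,A,D,H]
After op 8 (swap(7, 2)): offset=3, physical=[A,D,C,B,a,H,G,F], logical=[B,a,H,G,F,A,D,C]
After op 9 (rotate(+3)): offset=6, physical=[A,D,C,B,a,H,G,F], logical=[G,F,A,D,C,B,a,H]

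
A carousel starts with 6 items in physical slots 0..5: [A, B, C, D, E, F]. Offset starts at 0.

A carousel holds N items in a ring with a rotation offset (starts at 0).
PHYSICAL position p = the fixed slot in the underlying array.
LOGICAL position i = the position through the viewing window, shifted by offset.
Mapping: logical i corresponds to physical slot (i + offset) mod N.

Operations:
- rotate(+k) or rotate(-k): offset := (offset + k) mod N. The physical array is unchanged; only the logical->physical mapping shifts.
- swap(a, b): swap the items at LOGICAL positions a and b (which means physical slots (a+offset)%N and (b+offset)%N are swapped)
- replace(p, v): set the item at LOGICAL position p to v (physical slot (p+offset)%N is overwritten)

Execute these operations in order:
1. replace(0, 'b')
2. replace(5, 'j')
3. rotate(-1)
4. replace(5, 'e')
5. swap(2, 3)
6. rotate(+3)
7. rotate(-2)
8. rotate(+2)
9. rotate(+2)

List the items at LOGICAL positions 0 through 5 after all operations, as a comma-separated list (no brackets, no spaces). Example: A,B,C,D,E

Answer: e,j,b,C,B,D

Derivation:
After op 1 (replace(0, 'b')): offset=0, physical=[b,B,C,D,E,F], logical=[b,B,C,D,E,F]
After op 2 (replace(5, 'j')): offset=0, physical=[b,B,C,D,E,j], logical=[b,B,C,D,E,j]
After op 3 (rotate(-1)): offset=5, physical=[b,B,C,D,E,j], logical=[j,b,B,C,D,E]
After op 4 (replace(5, 'e')): offset=5, physical=[b,B,C,D,e,j], logical=[j,b,B,C,D,e]
After op 5 (swap(2, 3)): offset=5, physical=[b,C,B,D,e,j], logical=[j,b,C,B,D,e]
After op 6 (rotate(+3)): offset=2, physical=[b,C,B,D,e,j], logical=[B,D,e,j,b,C]
After op 7 (rotate(-2)): offset=0, physical=[b,C,B,D,e,j], logical=[b,C,B,D,e,j]
After op 8 (rotate(+2)): offset=2, physical=[b,C,B,D,e,j], logical=[B,D,e,j,b,C]
After op 9 (rotate(+2)): offset=4, physical=[b,C,B,D,e,j], logical=[e,j,b,C,B,D]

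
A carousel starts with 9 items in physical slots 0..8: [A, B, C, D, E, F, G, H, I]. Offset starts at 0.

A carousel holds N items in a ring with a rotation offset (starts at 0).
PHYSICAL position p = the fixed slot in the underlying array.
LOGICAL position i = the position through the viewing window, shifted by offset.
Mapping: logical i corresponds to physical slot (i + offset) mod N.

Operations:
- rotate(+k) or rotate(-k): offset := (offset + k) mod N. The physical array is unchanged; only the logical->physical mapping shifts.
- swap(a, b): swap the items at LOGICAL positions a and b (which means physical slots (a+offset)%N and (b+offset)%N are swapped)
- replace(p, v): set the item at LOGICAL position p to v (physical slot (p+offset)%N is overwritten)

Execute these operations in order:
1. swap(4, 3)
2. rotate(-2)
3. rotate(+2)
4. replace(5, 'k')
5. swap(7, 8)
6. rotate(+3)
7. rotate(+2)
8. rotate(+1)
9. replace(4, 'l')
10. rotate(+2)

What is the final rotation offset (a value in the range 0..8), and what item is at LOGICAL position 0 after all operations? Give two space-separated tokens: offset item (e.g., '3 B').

Answer: 8 H

Derivation:
After op 1 (swap(4, 3)): offset=0, physical=[A,B,C,E,D,F,G,H,I], logical=[A,B,C,E,D,F,G,H,I]
After op 2 (rotate(-2)): offset=7, physical=[A,B,C,E,D,F,G,H,I], logical=[H,I,A,B,C,E,D,F,G]
After op 3 (rotate(+2)): offset=0, physical=[A,B,C,E,D,F,G,H,I], logical=[A,B,C,E,D,F,G,H,I]
After op 4 (replace(5, 'k')): offset=0, physical=[A,B,C,E,D,k,G,H,I], logical=[A,B,C,E,D,k,G,H,I]
After op 5 (swap(7, 8)): offset=0, physical=[A,B,C,E,D,k,G,I,H], logical=[A,B,C,E,D,k,G,I,H]
After op 6 (rotate(+3)): offset=3, physical=[A,B,C,E,D,k,G,I,H], logical=[E,D,k,G,I,H,A,B,C]
After op 7 (rotate(+2)): offset=5, physical=[A,B,C,E,D,k,G,I,H], logical=[k,G,I,H,A,B,C,E,D]
After op 8 (rotate(+1)): offset=6, physical=[A,B,C,E,D,k,G,I,H], logical=[G,I,H,A,B,C,E,D,k]
After op 9 (replace(4, 'l')): offset=6, physical=[A,l,C,E,D,k,G,I,H], logical=[G,I,H,A,l,C,E,D,k]
After op 10 (rotate(+2)): offset=8, physical=[A,l,C,E,D,k,G,I,H], logical=[H,A,l,C,E,D,k,G,I]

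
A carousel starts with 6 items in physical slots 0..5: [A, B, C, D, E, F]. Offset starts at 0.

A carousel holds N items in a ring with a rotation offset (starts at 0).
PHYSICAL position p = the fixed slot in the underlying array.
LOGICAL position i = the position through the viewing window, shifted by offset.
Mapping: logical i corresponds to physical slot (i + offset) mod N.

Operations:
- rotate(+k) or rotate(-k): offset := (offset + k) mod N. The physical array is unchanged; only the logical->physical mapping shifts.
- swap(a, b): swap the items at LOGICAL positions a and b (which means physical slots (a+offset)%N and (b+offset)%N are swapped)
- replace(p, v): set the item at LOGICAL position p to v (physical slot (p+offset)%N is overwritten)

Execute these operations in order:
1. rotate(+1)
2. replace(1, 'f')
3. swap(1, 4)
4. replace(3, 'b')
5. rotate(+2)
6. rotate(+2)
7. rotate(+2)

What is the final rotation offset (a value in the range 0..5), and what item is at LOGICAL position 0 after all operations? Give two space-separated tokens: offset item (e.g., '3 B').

After op 1 (rotate(+1)): offset=1, physical=[A,B,C,D,E,F], logical=[B,C,D,E,F,A]
After op 2 (replace(1, 'f')): offset=1, physical=[A,B,f,D,E,F], logical=[B,f,D,E,F,A]
After op 3 (swap(1, 4)): offset=1, physical=[A,B,F,D,E,f], logical=[B,F,D,E,f,A]
After op 4 (replace(3, 'b')): offset=1, physical=[A,B,F,D,b,f], logical=[B,F,D,b,f,A]
After op 5 (rotate(+2)): offset=3, physical=[A,B,F,D,b,f], logical=[D,b,f,A,B,F]
After op 6 (rotate(+2)): offset=5, physical=[A,B,F,D,b,f], logical=[f,A,B,F,D,b]
After op 7 (rotate(+2)): offset=1, physical=[A,B,F,D,b,f], logical=[B,F,D,b,f,A]

Answer: 1 B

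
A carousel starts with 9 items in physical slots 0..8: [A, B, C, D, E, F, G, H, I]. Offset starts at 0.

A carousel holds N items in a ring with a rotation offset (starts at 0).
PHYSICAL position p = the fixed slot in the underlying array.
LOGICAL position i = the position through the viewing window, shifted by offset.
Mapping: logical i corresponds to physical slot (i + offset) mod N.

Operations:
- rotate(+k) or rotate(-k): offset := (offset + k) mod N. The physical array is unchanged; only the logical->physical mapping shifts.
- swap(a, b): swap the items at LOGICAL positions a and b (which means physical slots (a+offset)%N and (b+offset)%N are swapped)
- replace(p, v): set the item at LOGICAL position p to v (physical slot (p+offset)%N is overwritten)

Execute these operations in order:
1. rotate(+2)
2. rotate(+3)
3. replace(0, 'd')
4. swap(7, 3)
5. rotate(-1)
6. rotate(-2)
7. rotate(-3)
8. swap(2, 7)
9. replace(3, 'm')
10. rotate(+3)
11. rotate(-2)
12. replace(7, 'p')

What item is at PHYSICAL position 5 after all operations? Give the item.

Answer: d

Derivation:
After op 1 (rotate(+2)): offset=2, physical=[A,B,C,D,E,F,G,H,I], logical=[C,D,E,F,G,H,I,A,B]
After op 2 (rotate(+3)): offset=5, physical=[A,B,C,D,E,F,G,H,I], logical=[F,G,H,I,A,B,C,D,E]
After op 3 (replace(0, 'd')): offset=5, physical=[A,B,C,D,E,d,G,H,I], logical=[d,G,H,I,A,B,C,D,E]
After op 4 (swap(7, 3)): offset=5, physical=[A,B,C,I,E,d,G,H,D], logical=[d,G,H,D,A,B,C,I,E]
After op 5 (rotate(-1)): offset=4, physical=[A,B,C,I,E,d,G,H,D], logical=[E,d,G,H,D,A,B,C,I]
After op 6 (rotate(-2)): offset=2, physical=[A,B,C,I,E,d,G,H,D], logical=[C,I,E,d,G,H,D,A,B]
After op 7 (rotate(-3)): offset=8, physical=[A,B,C,I,E,d,G,H,D], logical=[D,A,B,C,I,E,d,G,H]
After op 8 (swap(2, 7)): offset=8, physical=[A,G,C,I,E,d,B,H,D], logical=[D,A,G,C,I,E,d,B,H]
After op 9 (replace(3, 'm')): offset=8, physical=[A,G,m,I,E,d,B,H,D], logical=[D,A,G,m,I,E,d,B,H]
After op 10 (rotate(+3)): offset=2, physical=[A,G,m,I,E,d,B,H,D], logical=[m,I,E,d,B,H,D,A,G]
After op 11 (rotate(-2)): offset=0, physical=[A,G,m,I,E,d,B,H,D], logical=[A,G,m,I,E,d,B,H,D]
After op 12 (replace(7, 'p')): offset=0, physical=[A,G,m,I,E,d,B,p,D], logical=[A,G,m,I,E,d,B,p,D]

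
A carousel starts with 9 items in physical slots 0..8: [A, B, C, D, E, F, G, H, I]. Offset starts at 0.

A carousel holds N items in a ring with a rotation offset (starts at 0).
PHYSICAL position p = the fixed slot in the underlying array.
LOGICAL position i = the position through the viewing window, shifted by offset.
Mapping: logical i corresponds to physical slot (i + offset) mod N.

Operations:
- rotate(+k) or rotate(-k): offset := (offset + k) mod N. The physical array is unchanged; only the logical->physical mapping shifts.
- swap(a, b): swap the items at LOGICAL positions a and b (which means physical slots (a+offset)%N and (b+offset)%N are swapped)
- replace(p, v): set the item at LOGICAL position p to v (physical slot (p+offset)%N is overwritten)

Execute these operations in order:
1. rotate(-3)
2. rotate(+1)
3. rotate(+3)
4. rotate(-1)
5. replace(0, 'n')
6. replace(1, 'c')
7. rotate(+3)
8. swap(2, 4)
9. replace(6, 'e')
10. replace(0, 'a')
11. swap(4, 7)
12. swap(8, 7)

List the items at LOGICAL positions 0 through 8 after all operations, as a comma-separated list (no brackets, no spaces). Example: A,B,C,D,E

Answer: a,E,H,G,c,I,e,C,F

Derivation:
After op 1 (rotate(-3)): offset=6, physical=[A,B,C,D,E,F,G,H,I], logical=[G,H,I,A,B,C,D,E,F]
After op 2 (rotate(+1)): offset=7, physical=[A,B,C,D,E,F,G,H,I], logical=[H,I,A,B,C,D,E,F,G]
After op 3 (rotate(+3)): offset=1, physical=[A,B,C,D,E,F,G,H,I], logical=[B,C,D,E,F,G,H,I,A]
After op 4 (rotate(-1)): offset=0, physical=[A,B,C,D,E,F,G,H,I], logical=[A,B,C,D,E,F,G,H,I]
After op 5 (replace(0, 'n')): offset=0, physical=[n,B,C,D,E,F,G,H,I], logical=[n,B,C,D,E,F,G,H,I]
After op 6 (replace(1, 'c')): offset=0, physical=[n,c,C,D,E,F,G,H,I], logical=[n,c,C,D,E,F,G,H,I]
After op 7 (rotate(+3)): offset=3, physical=[n,c,C,D,E,F,G,H,I], logical=[D,E,F,G,H,I,n,c,C]
After op 8 (swap(2, 4)): offset=3, physical=[n,c,C,D,E,H,G,F,I], logical=[D,E,H,G,F,I,n,c,C]
After op 9 (replace(6, 'e')): offset=3, physical=[e,c,C,D,E,H,G,F,I], logical=[D,E,H,G,F,I,e,c,C]
After op 10 (replace(0, 'a')): offset=3, physical=[e,c,C,a,E,H,G,F,I], logical=[a,E,H,G,F,I,e,c,C]
After op 11 (swap(4, 7)): offset=3, physical=[e,F,C,a,E,H,G,c,I], logical=[a,E,H,G,c,I,e,F,C]
After op 12 (swap(8, 7)): offset=3, physical=[e,C,F,a,E,H,G,c,I], logical=[a,E,H,G,c,I,e,C,F]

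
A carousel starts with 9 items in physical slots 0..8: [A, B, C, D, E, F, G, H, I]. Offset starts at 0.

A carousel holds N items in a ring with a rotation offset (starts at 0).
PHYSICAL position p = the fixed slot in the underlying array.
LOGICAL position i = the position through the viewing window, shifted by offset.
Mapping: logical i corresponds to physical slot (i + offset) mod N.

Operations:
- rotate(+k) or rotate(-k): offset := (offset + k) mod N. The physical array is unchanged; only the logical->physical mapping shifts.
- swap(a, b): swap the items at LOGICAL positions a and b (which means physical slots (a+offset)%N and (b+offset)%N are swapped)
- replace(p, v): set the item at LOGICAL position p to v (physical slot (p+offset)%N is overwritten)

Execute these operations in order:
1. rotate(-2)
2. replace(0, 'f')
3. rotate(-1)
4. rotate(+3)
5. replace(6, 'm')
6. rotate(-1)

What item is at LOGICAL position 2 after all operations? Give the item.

Answer: B

Derivation:
After op 1 (rotate(-2)): offset=7, physical=[A,B,C,D,E,F,G,H,I], logical=[H,I,A,B,C,D,E,F,G]
After op 2 (replace(0, 'f')): offset=7, physical=[A,B,C,D,E,F,G,f,I], logical=[f,I,A,B,C,D,E,F,G]
After op 3 (rotate(-1)): offset=6, physical=[A,B,C,D,E,F,G,f,I], logical=[G,f,I,A,B,C,D,E,F]
After op 4 (rotate(+3)): offset=0, physical=[A,B,C,D,E,F,G,f,I], logical=[A,B,C,D,E,F,G,f,I]
After op 5 (replace(6, 'm')): offset=0, physical=[A,B,C,D,E,F,m,f,I], logical=[A,B,C,D,E,F,m,f,I]
After op 6 (rotate(-1)): offset=8, physical=[A,B,C,D,E,F,m,f,I], logical=[I,A,B,C,D,E,F,m,f]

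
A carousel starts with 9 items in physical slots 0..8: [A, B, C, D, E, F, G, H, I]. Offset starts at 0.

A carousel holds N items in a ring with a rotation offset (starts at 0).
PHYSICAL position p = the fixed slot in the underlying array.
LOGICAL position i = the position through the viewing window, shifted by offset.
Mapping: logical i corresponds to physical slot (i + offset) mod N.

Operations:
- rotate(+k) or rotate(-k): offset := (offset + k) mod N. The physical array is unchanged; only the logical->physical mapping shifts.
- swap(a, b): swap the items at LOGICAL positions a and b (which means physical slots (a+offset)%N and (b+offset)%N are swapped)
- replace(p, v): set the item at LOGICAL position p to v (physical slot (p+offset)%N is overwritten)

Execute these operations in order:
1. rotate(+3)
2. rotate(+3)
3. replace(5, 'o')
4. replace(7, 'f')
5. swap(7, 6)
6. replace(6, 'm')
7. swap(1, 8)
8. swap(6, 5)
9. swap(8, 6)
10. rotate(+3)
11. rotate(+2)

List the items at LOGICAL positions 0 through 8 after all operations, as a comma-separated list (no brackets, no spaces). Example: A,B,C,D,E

Answer: m,H,D,o,G,F,I,A,B

Derivation:
After op 1 (rotate(+3)): offset=3, physical=[A,B,C,D,E,F,G,H,I], logical=[D,E,F,G,H,I,A,B,C]
After op 2 (rotate(+3)): offset=6, physical=[A,B,C,D,E,F,G,H,I], logical=[G,H,I,A,B,C,D,E,F]
After op 3 (replace(5, 'o')): offset=6, physical=[A,B,o,D,E,F,G,H,I], logical=[G,H,I,A,B,o,D,E,F]
After op 4 (replace(7, 'f')): offset=6, physical=[A,B,o,D,f,F,G,H,I], logical=[G,H,I,A,B,o,D,f,F]
After op 5 (swap(7, 6)): offset=6, physical=[A,B,o,f,D,F,G,H,I], logical=[G,H,I,A,B,o,f,D,F]
After op 6 (replace(6, 'm')): offset=6, physical=[A,B,o,m,D,F,G,H,I], logical=[G,H,I,A,B,o,m,D,F]
After op 7 (swap(1, 8)): offset=6, physical=[A,B,o,m,D,H,G,F,I], logical=[G,F,I,A,B,o,m,D,H]
After op 8 (swap(6, 5)): offset=6, physical=[A,B,m,o,D,H,G,F,I], logical=[G,F,I,A,B,m,o,D,H]
After op 9 (swap(8, 6)): offset=6, physical=[A,B,m,H,D,o,G,F,I], logical=[G,F,I,A,B,m,H,D,o]
After op 10 (rotate(+3)): offset=0, physical=[A,B,m,H,D,o,G,F,I], logical=[A,B,m,H,D,o,G,F,I]
After op 11 (rotate(+2)): offset=2, physical=[A,B,m,H,D,o,G,F,I], logical=[m,H,D,o,G,F,I,A,B]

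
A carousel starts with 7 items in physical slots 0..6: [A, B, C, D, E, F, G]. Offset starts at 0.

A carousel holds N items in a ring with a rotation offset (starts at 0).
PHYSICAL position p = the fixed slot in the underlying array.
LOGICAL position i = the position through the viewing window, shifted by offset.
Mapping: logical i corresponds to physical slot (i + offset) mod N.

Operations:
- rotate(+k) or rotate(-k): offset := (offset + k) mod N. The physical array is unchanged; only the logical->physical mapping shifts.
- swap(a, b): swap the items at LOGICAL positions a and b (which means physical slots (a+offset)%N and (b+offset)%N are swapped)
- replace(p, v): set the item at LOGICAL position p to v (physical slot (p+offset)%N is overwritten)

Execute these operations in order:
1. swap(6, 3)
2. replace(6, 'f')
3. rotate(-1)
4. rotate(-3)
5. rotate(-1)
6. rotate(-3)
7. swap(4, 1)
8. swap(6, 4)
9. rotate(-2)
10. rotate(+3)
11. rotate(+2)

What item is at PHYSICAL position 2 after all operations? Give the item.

After op 1 (swap(6, 3)): offset=0, physical=[A,B,C,G,E,F,D], logical=[A,B,C,G,E,F,D]
After op 2 (replace(6, 'f')): offset=0, physical=[A,B,C,G,E,F,f], logical=[A,B,C,G,E,F,f]
After op 3 (rotate(-1)): offset=6, physical=[A,B,C,G,E,F,f], logical=[f,A,B,C,G,E,F]
After op 4 (rotate(-3)): offset=3, physical=[A,B,C,G,E,F,f], logical=[G,E,F,f,A,B,C]
After op 5 (rotate(-1)): offset=2, physical=[A,B,C,G,E,F,f], logical=[C,G,E,F,f,A,B]
After op 6 (rotate(-3)): offset=6, physical=[A,B,C,G,E,F,f], logical=[f,A,B,C,G,E,F]
After op 7 (swap(4, 1)): offset=6, physical=[G,B,C,A,E,F,f], logical=[f,G,B,C,A,E,F]
After op 8 (swap(6, 4)): offset=6, physical=[G,B,C,F,E,A,f], logical=[f,G,B,C,F,E,A]
After op 9 (rotate(-2)): offset=4, physical=[G,B,C,F,E,A,f], logical=[E,A,f,G,B,C,F]
After op 10 (rotate(+3)): offset=0, physical=[G,B,C,F,E,A,f], logical=[G,B,C,F,E,A,f]
After op 11 (rotate(+2)): offset=2, physical=[G,B,C,F,E,A,f], logical=[C,F,E,A,f,G,B]

Answer: C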